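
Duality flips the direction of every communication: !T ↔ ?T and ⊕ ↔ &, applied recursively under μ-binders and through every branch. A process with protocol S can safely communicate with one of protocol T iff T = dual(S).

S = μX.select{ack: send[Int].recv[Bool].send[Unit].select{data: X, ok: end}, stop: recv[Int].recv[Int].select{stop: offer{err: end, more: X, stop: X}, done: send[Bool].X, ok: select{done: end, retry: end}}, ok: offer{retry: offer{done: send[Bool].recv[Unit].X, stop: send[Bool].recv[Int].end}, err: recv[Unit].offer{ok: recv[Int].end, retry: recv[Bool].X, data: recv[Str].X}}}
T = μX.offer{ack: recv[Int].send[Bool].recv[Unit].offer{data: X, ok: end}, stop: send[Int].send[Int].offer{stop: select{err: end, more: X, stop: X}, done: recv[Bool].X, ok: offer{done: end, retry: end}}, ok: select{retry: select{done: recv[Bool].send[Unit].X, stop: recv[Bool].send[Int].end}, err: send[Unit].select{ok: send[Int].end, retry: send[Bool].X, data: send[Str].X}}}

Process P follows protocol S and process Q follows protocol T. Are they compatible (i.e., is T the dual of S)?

YES

μX vs μX  ok (binder kept)
  select{ack,stop,ok} vs offer{ack,stop,ok}  ok same labels
    • ack:
      send[Int] vs recv[Int]  ok
        recv[Bool] vs send[Bool]  ok
          send[Unit] vs recv[Unit]  ok
            select{data,ok} vs offer{data,ok}  ok same labels
              • data:
                X vs X  ok
              • ok:
                end vs end  ok
    • stop:
      recv[Int] vs send[Int]  ok
        recv[Int] vs send[Int]  ok
          select{stop,done,ok} vs offer{stop,done,ok}  ok same labels
            • stop:
              offer{err,more,stop} vs select{err,more,stop}  ok same labels
                • err:
                  end vs end  ok
                • more:
                  X vs X  ok
                • stop:
                  X vs X  ok
            • done:
              send[Bool] vs recv[Bool]  ok
                X vs X  ok
            • ok:
              select{done,retry} vs offer{done,retry}  ok same labels
                • done:
                  end vs end  ok
                • retry:
                  end vs end  ok
    • ok:
      offer{retry,err} vs select{retry,err}  ok same labels
        • retry:
          offer{done,stop} vs select{done,stop}  ok same labels
            • done:
              send[Bool] vs recv[Bool]  ok
                recv[Unit] vs send[Unit]  ok
                  X vs X  ok
            • stop:
              send[Bool] vs recv[Bool]  ok
                recv[Int] vs send[Int]  ok
                  end vs end  ok
        • err:
          recv[Unit] vs send[Unit]  ok
            offer{ok,retry,data} vs select{ok,retry,data}  ok same labels
              • ok:
                recv[Int] vs send[Int]  ok
                  end vs end  ok
              • retry:
                recv[Bool] vs send[Bool]  ok
                  X vs X  ok
              • data:
                recv[Str] vs send[Str]  ok
                  X vs X  ok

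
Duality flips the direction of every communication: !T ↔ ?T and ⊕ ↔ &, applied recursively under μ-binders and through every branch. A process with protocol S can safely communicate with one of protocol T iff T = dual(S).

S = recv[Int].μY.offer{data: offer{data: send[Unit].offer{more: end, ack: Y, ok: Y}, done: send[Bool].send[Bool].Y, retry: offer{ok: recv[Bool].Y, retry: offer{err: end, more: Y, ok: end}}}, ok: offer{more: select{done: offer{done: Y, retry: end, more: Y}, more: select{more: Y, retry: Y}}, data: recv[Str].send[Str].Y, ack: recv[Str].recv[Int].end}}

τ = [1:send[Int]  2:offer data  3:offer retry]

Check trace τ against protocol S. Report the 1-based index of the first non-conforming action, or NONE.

step 1: got send[Int], protocol expects recv[Int]  ✗

1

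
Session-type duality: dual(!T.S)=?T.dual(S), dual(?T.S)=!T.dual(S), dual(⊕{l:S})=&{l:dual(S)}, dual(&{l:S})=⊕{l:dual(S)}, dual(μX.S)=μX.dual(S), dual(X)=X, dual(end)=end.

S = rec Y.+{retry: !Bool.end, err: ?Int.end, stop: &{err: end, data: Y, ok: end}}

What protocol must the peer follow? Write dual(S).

rec Y.&{retry: ?Bool.end, err: !Int.end, stop: +{err: end, data: Y, ok: end}}

rec Y ↦ rec Y  (μ self-dual)
  +{retry,err,stop} ↦ &{retry,err,stop}  (⊕→&)
    [retry]
      !Bool ↦ ?Bool
        end self-dual
    [err]
      ?Int ↦ !Int
        end self-dual
    [stop]
      &{err,data,ok} ↦ +{err,data,ok}  (offer→select)
        [err]
          end self-dual
        [data]
          Y self-dual
        [ok]
          end self-dual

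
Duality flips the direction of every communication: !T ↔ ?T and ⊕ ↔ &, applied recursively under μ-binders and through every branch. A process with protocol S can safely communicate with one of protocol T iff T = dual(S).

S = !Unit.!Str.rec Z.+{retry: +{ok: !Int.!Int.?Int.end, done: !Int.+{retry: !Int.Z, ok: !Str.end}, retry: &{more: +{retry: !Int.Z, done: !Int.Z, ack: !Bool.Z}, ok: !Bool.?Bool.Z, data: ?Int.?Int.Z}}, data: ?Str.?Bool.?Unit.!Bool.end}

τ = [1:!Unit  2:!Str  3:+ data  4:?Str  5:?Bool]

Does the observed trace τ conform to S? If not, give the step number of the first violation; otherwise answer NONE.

[1] !Unit  match  cont: !Str.rec Z.…
[2] !Str  match  cont: rec Z.…
[3] + data  match  cont: ?Str.?Bool.?Unit.!Bool.end
[4] ?Str  match  cont: ?Bool.?Unit.!Bool.end
[5] ?Bool  match  cont: ?Unit.!Bool.end
τ conforms to S (length 5)

NONE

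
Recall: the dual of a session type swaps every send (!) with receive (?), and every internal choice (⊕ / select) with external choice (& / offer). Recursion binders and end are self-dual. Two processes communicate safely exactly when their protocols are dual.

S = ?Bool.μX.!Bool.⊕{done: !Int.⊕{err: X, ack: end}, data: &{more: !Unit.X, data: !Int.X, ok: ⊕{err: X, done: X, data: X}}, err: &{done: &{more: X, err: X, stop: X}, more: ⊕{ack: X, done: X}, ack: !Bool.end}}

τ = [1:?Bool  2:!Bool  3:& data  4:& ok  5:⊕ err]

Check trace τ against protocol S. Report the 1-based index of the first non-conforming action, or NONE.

3

step 1: ?Bool  ✓  residual = μX.…
step 2: !Bool  ✓  residual = ⊕{done: !Int.⊕{err: μX.…, ack: end}, data: &{more: !Unit.μX.…, data: !Int.μX.…, ok: ⊕{err: μX.…, done: μX.…, data: μX.…}}, err: &{done: &{more: μX.…, err: μX.…, stop: μX.…}, more: ⊕{ack: μX.…, done: μX.…}, ack: !Bool.end}}
step 3: got & data, protocol expects ⊕ done or ⊕ data or ⊕ err  ✗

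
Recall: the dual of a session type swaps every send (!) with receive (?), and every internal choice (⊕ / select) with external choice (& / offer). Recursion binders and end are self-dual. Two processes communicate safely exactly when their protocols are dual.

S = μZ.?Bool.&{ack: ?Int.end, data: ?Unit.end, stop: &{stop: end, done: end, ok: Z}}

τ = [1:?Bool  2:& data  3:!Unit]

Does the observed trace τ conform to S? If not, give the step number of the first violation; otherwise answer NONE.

@1 ?Bool  ✓  now at &{ack: ?Int.end, data: ?Unit.end, stop: &{stop: end, done: end, ok: μZ.…}}
@2 & data  ✓  now at ?Unit.end
@3 got !Unit, protocol expects ?Unit  ✗

3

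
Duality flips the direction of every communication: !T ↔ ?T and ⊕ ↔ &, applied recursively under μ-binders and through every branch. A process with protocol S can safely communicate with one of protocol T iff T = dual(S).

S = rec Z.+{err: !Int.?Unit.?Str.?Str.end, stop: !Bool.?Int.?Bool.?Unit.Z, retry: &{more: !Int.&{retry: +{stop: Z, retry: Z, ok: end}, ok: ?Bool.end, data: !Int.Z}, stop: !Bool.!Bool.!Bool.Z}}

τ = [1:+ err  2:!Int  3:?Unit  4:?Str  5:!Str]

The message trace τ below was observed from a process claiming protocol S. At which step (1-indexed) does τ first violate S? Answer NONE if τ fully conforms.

5

[1] + err  ok  residual = !Int.?Unit.?Str.?Str.end
[2] !Int  ok  residual = ?Unit.?Str.?Str.end
[3] ?Unit  ok  residual = ?Str.?Str.end
[4] ?Str  ok  residual = ?Str.end
[5] got !Str, protocol expects ?Str  ✗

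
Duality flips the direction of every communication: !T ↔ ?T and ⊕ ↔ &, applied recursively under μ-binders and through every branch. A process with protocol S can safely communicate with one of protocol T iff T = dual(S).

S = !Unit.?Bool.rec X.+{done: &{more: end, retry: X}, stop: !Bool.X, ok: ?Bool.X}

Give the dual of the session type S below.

!Unit → ?Unit
  ?Bool → !Bool
    rec X → rec X  (rec unchanged)
      +{done,stop,ok} → &{done,stop,ok}  (⊕→&)
        • done:
          &{more,retry} → +{more,retry}  (&→⊕)
            • more:
              end self-dual
            • retry:
              X self-dual
        • stop:
          !Bool → ?Bool
            X self-dual
        • ok:
          ?Bool → !Bool
            X self-dual

?Unit.!Bool.rec X.&{done: +{more: end, retry: X}, stop: ?Bool.X, ok: !Bool.X}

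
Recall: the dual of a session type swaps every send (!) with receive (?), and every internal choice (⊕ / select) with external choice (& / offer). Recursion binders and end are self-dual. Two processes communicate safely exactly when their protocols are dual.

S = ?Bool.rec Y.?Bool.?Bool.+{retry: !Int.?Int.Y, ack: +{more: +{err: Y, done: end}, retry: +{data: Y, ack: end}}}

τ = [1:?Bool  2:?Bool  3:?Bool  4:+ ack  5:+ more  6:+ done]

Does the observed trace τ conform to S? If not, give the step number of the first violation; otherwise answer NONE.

NONE

[1] ?Bool  ok  residual = rec Y.…
[2] ?Bool  ok  residual = ?Bool.+{retry: !Int.?Int.rec Y.…, ack: +{more: +{err: rec Y.…, done: end}, retry: +{data: rec Y.…, ack: end}}}
[3] ?Bool  ok  residual = +{retry: !Int.?Int.rec Y.…, ack: +{more: +{err: rec Y.…, done: end}, retry: +{data: rec Y.…, ack: end}}}
[4] + ack  ok  residual = +{more: +{err: rec Y.…, done: end}, retry: +{data: rec Y.…, ack: end}}
[5] + more  ok  residual = +{err: rec Y.…, done: end}
[6] + done  ok  residual = end
trace exhausted — no violation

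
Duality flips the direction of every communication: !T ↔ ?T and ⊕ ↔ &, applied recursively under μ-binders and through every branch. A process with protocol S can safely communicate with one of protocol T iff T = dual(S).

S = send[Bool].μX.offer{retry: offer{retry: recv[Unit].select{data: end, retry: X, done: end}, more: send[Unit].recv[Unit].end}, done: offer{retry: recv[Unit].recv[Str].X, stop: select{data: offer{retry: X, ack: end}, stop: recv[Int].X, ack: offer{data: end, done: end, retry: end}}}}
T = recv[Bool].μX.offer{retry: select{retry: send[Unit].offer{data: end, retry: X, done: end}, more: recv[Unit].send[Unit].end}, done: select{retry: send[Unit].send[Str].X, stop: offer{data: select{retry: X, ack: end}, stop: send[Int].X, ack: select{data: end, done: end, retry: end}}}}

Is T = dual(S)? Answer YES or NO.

NO

send[Bool] | recv[Bool]  ✓
  μX | μX  ✓ (μ self-dual)
    offer{retry,done} | offer{retry,done}  ✗ choice polarity not flipped — not dual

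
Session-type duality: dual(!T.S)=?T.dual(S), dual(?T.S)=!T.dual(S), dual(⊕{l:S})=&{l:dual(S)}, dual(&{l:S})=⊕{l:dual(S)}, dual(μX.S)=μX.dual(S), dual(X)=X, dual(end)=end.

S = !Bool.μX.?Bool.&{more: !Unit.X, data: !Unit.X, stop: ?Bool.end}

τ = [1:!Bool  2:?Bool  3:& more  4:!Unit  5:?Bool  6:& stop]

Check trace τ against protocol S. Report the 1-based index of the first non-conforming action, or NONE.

step 1: !Bool  ✓  residual = μX.…
step 2: ?Bool  ✓  residual = &{more: !Unit.μX.…, data: !Unit.μX.…, stop: ?Bool.end}
step 3: & more  ✓  residual = !Unit.μX.…
step 4: !Unit  ✓  residual = μX.…
step 5: ?Bool  ✓  residual = &{more: !Unit.μX.…, data: !Unit.μX.…, stop: ?Bool.end}
step 6: & stop  ✓  residual = ?Bool.end
trace exhausted — no violation

NONE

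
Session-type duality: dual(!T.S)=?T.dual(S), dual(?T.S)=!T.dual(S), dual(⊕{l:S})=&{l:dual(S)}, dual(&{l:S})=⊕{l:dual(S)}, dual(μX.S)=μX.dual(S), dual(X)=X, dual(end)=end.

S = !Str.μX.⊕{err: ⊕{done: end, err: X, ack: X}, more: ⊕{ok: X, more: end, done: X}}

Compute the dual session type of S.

?Str.μX.&{err: &{done: end, err: X, ack: X}, more: &{ok: X, more: end, done: X}}

!Str ↦ ?Str
  μX ↦ μX  (μ self-dual)
    ⊕{err,more} ↦ &{err,more}  (internal→external)
      [err]
        ⊕{done,err,ack} ↦ &{done,err,ack}  (internal→external)
          [done]
            dual(end) = end
          [err]
            dual(X) = X
          [ack]
            dual(X) = X
      [more]
        ⊕{ok,more,done} ↦ &{ok,more,done}  (internal→external)
          [ok]
            dual(X) = X
          [more]
            dual(end) = end
          [done]
            dual(X) = X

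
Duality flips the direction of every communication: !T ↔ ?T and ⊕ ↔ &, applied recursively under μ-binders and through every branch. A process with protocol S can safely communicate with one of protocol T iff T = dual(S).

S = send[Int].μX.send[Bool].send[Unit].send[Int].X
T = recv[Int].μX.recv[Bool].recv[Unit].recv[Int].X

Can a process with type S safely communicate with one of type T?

YES

send[Int] vs recv[Int]  ✓
  μX vs μX  ✓ (μ self-dual)
    send[Bool] vs recv[Bool]  ✓
      send[Unit] vs recv[Unit]  ✓
        send[Int] vs recv[Int]  ✓
          X vs X  ✓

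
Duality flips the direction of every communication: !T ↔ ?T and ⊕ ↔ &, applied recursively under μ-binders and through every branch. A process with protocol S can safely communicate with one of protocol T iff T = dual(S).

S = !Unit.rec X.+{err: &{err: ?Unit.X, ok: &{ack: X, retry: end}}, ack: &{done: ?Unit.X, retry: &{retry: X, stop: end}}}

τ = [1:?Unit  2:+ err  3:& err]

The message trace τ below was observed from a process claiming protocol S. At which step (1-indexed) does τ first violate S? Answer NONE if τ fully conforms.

1

step 1: got ?Unit, protocol expects !Unit  ✗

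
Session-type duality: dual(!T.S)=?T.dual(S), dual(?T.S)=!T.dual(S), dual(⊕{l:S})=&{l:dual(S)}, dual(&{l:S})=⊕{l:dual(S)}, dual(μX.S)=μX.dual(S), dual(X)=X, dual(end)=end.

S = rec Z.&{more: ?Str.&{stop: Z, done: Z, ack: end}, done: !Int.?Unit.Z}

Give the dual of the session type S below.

rec Z → rec Z  (binder kept)
  &{more,done} → +{more,done}  (&→⊕)
    case more:
      ?Str → !Str
        &{stop,done,ack} → +{stop,done,ack}  (&→⊕)
          case stop:
            Z self-dual
          case done:
            Z self-dual
          case ack:
            end self-dual
    case done:
      !Int → ?Int
        ?Unit → !Unit
          Z self-dual

rec Z.+{more: !Str.+{stop: Z, done: Z, ack: end}, done: ?Int.!Unit.Z}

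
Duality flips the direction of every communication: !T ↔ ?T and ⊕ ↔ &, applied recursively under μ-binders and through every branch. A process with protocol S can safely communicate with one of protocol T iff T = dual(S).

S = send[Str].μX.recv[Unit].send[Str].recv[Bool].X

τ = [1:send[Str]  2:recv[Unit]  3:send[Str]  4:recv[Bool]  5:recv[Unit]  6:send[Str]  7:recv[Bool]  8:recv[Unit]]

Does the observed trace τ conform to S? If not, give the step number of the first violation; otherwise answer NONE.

@1 send[Str]  ok  now at μX.…
@2 recv[Unit]  ok  now at send[Str].recv[Bool].μX.…
@3 send[Str]  ok  now at recv[Bool].μX.…
@4 recv[Bool]  ok  now at μX.…
@5 recv[Unit]  ok  now at send[Str].recv[Bool].μX.…
@6 send[Str]  ok  now at recv[Bool].μX.…
@7 recv[Bool]  ok  now at μX.…
@8 recv[Unit]  ok  now at send[Str].recv[Bool].μX.…
τ conforms to S (length 8)

NONE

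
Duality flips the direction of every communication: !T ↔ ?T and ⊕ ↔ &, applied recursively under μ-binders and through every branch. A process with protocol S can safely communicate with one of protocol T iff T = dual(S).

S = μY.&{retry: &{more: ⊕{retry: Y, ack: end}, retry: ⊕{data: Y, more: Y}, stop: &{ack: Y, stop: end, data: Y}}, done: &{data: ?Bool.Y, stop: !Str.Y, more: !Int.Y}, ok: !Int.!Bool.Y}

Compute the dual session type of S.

μY.⊕{retry: ⊕{more: &{retry: Y, ack: end}, retry: &{data: Y, more: Y}, stop: ⊕{ack: Y, stop: end, data: Y}}, done: ⊕{data: !Bool.Y, stop: ?Str.Y, more: ?Int.Y}, ok: ?Int.?Bool.Y}

μY → μY  (μ self-dual)
  &{retry,done,ok} → ⊕{retry,done,ok}  (offer→select)
    • retry:
      &{more,retry,stop} → ⊕{more,retry,stop}  (offer→select)
        • more:
          ⊕{retry,ack} → &{retry,ack}  (internal→external)
            • retry:
              Y self-dual
            • ack:
              end self-dual
        • retry:
          ⊕{data,more} → &{data,more}  (internal→external)
            • data:
              Y self-dual
            • more:
              Y self-dual
        • stop:
          &{ack,stop,data} → ⊕{ack,stop,data}  (offer→select)
            • ack:
              Y self-dual
            • stop:
              end self-dual
            • data:
              Y self-dual
    • done:
      &{data,stop,more} → ⊕{data,stop,more}  (offer→select)
        • data:
          ?Bool → !Bool
            Y self-dual
        • stop:
          !Str → ?Str
            Y self-dual
        • more:
          !Int → ?Int
            Y self-dual
    • ok:
      !Int → ?Int
        !Bool → ?Bool
          Y self-dual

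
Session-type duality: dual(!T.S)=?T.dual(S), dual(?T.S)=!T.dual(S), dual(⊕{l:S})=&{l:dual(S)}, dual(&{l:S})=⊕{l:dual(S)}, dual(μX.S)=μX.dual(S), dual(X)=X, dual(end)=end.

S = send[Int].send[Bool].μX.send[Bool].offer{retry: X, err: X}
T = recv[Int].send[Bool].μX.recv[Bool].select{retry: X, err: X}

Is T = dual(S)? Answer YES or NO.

send[Int] vs recv[Int]  ok
  send[Bool] vs send[Bool]  ✗ same direction on both sides — not dual

NO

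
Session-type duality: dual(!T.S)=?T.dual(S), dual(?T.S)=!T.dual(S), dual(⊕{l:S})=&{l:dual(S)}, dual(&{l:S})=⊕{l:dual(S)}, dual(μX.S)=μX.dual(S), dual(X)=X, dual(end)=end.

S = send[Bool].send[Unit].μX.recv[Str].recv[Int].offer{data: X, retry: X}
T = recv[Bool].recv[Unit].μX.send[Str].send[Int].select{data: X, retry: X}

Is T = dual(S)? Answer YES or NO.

send[Bool] | recv[Bool]  ok
  send[Unit] | recv[Unit]  ok
    μX | μX  ok (binder kept)
      recv[Str] | send[Str]  ok
        recv[Int] | send[Int]  ok
          offer{data,retry} | select{data,retry}  ok label sets agree
            [data]
              X | X  ok
            [retry]
              X | X  ok

YES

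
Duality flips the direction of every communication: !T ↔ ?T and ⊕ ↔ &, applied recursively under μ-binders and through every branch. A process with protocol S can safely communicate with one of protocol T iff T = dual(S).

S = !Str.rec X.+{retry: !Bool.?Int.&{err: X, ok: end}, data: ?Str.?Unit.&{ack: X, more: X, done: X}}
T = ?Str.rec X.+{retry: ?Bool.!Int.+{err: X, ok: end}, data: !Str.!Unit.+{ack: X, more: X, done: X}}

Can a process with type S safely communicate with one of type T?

NO

!Str | ?Str  ok
  rec X | rec X  ok (binder kept)
    +{retry,data} | +{retry,data}  ✗ choice polarity not flipped — not dual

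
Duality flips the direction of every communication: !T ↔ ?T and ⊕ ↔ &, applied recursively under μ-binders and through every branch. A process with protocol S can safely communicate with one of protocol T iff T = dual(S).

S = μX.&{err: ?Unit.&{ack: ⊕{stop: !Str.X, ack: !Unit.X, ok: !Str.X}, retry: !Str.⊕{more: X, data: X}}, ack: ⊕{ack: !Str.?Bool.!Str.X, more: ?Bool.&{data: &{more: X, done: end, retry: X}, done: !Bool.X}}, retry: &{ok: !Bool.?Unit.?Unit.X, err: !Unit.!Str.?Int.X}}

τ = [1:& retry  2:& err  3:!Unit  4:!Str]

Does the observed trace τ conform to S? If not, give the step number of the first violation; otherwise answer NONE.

NONE

@1 & retry  match  cont: &{ok: !Bool.?Unit.?Unit.μX.…, err: !Unit.!Str.?Int.μX.…}
@2 & err  match  cont: !Unit.!Str.?Int.μX.…
@3 !Unit  match  cont: !Str.?Int.μX.…
@4 !Str  match  cont: ?Int.μX.…
all 4 steps conform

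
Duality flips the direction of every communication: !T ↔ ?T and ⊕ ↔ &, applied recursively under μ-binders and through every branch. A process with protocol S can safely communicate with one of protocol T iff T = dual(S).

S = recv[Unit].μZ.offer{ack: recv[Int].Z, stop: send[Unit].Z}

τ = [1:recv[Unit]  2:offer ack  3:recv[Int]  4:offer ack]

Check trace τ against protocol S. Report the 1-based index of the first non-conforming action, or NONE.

NONE

step 1: recv[Unit]  ok  now at μZ.…
step 2: offer ack  ok  now at recv[Int].μZ.…
step 3: recv[Int]  ok  now at μZ.…
step 4: offer ack  ok  now at recv[Int].μZ.…
τ conforms to S (length 4)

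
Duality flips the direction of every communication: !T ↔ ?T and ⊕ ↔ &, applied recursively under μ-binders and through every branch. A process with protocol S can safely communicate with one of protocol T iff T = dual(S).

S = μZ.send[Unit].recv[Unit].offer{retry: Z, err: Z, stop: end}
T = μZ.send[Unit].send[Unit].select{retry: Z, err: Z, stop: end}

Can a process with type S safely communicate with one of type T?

NO

μZ ‖ μZ  ✓ (binder kept)
  send[Unit] ‖ send[Unit]  ✗ same direction on both sides — not dual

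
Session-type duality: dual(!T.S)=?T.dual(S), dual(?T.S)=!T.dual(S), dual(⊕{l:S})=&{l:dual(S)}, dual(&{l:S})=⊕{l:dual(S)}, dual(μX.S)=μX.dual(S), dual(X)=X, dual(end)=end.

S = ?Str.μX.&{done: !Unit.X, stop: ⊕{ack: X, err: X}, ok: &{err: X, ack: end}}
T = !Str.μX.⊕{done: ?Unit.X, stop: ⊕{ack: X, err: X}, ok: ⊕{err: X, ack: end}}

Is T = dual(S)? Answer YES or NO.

?Str ‖ !Str  match
  μX ‖ μX  match (binder kept)
    &{done,stop,ok} ‖ ⊕{done,stop,ok}  match same labels
      [done]
        !Unit ‖ ?Unit  match
          X ‖ X  match
      [stop]
        ⊕{ack,err} ‖ ⊕{ack,err}  ✗ choice polarity not flipped — not dual

NO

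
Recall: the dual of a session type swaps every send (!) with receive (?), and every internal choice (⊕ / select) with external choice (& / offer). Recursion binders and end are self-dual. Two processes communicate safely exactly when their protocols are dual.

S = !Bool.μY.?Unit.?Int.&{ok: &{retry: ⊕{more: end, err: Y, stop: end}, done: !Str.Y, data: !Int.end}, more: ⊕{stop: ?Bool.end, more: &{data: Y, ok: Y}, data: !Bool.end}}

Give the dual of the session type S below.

!Bool = ?Bool
  μY = μY  (rec unchanged)
    ?Unit = !Unit
      ?Int = !Int
        &{ok,more} = ⊕{ok,more}  (&→⊕)
          • ok:
            &{retry,done,data} = ⊕{retry,done,data}  (&→⊕)
              • retry:
                ⊕{more,err,stop} = &{more,err,stop}  (⊕→&)
                  • more:
                    end self-dual
                  • err:
                    Y self-dual
                  • stop:
                    end self-dual
              • done:
                !Str = ?Str
                  Y self-dual
              • data:
                !Int = ?Int
                  end self-dual
          • more:
            ⊕{stop,more,data} = &{stop,more,data}  (⊕→&)
              • stop:
                ?Bool = !Bool
                  end self-dual
              • more:
                &{data,ok} = ⊕{data,ok}  (&→⊕)
                  • data:
                    Y self-dual
                  • ok:
                    Y self-dual
              • data:
                !Bool = ?Bool
                  end self-dual

?Bool.μY.!Unit.!Int.⊕{ok: ⊕{retry: &{more: end, err: Y, stop: end}, done: ?Str.Y, data: ?Int.end}, more: &{stop: !Bool.end, more: ⊕{data: Y, ok: Y}, data: ?Bool.end}}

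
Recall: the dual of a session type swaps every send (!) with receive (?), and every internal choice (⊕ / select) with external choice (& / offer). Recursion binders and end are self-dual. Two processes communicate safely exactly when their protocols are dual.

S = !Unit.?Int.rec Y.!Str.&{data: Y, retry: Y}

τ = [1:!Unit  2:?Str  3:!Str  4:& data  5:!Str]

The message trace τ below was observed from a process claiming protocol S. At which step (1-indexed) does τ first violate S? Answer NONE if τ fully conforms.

step 1: !Unit  match  residual = ?Int.rec Y.…
step 2: got ?Str, protocol expects ?Int  ✗

2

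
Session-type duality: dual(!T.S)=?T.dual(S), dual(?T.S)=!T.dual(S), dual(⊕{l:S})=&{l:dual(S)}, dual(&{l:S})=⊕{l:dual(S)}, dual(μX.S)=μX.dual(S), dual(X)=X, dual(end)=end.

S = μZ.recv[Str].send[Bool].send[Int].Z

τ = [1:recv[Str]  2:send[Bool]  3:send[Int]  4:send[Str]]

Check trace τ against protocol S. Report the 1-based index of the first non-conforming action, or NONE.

step 1: recv[Str]  ✓  now at send[Bool].send[Int].μZ.…
step 2: send[Bool]  ✓  now at send[Int].μZ.…
step 3: send[Int]  ✓  now at μZ.…
step 4: got send[Str], protocol expects recv[Str]  ✗

4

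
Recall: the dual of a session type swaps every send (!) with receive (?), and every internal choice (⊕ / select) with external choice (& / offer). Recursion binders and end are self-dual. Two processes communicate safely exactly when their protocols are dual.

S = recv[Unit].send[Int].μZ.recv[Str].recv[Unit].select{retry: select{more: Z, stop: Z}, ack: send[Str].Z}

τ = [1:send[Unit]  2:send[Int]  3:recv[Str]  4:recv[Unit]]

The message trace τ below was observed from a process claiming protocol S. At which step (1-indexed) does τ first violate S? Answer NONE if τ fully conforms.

step 1: got send[Unit], protocol expects recv[Unit]  ✗

1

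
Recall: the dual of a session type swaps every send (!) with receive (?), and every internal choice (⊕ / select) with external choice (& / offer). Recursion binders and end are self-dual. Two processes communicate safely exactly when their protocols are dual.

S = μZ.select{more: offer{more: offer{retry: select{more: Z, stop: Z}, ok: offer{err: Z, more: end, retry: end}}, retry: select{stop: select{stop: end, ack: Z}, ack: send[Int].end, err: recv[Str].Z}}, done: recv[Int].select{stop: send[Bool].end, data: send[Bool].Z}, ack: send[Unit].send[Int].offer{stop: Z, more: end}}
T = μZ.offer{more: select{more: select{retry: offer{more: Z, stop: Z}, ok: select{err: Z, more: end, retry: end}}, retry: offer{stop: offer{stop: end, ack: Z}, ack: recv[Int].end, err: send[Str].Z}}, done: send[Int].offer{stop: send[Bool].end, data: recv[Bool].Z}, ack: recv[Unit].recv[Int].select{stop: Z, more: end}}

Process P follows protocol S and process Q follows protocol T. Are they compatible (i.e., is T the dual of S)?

NO

μZ ‖ μZ  ✓ (μ self-dual)
  select{more,done,ack} ‖ offer{more,done,ack}  ✓ labels match
    [more]
      offer{more,retry} ‖ select{more,retry}  ✓ labels match
        [more]
          offer{retry,ok} ‖ select{retry,ok}  ✓ labels match
            [retry]
              select{more,stop} ‖ offer{more,stop}  ✓ labels match
                [more]
                  Z ‖ Z  ✓
                [stop]
                  Z ‖ Z  ✓
            [ok]
              offer{err,more,retry} ‖ select{err,more,retry}  ✓ labels match
                [err]
                  Z ‖ Z  ✓
                [more]
                  end ‖ end  ✓
                [retry]
                  end ‖ end  ✓
        [retry]
          select{stop,ack,err} ‖ offer{stop,ack,err}  ✓ labels match
            [stop]
              select{stop,ack} ‖ offer{stop,ack}  ✓ labels match
                [stop]
                  end ‖ end  ✓
                [ack]
                  Z ‖ Z  ✓
            [ack]
              send[Int] ‖ recv[Int]  ✓
                end ‖ end  ✓
            [err]
              recv[Str] ‖ send[Str]  ✓
                Z ‖ Z  ✓
    [done]
      recv[Int] ‖ send[Int]  ✓
        select{stop,data} ‖ offer{stop,data}  ✓ labels match
          [stop]
            send[Bool] ‖ send[Bool]  ✗ same direction on both sides — not dual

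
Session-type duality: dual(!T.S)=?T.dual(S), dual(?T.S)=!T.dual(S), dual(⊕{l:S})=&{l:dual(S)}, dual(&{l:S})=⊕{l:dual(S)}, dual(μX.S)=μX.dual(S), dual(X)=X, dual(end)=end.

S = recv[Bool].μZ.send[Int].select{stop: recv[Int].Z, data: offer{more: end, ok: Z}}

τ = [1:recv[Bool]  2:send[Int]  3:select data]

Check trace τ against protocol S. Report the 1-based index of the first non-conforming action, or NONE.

NONE

@1 recv[Bool]  ok  now at μZ.…
@2 send[Int]  ok  now at select{stop: recv[Int].μZ.…, data: offer{more: end, ok: μZ.…}}
@3 select data  ok  now at offer{more: end, ok: μZ.…}
τ conforms to S (length 3)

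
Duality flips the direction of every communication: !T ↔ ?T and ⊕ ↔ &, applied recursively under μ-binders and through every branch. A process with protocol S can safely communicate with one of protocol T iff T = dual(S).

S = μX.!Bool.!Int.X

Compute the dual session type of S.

μX → μX  (rec unchanged)
  !Bool → ?Bool
    !Int → ?Int
      X self-dual

μX.?Bool.?Int.X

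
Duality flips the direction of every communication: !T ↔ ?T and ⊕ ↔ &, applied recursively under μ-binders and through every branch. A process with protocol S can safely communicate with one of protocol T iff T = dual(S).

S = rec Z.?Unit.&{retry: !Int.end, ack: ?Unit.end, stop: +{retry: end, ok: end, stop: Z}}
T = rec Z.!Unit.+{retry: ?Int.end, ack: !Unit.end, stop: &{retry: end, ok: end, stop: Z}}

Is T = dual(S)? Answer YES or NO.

rec Z vs rec Z  match (μ self-dual)
  ?Unit vs !Unit  match
    &{retry,ack,stop} vs +{retry,ack,stop}  match label sets agree
      case retry:
        !Int vs ?Int  match
          end vs end  match
      case ack:
        ?Unit vs !Unit  match
          end vs end  match
      case stop:
        +{retry,ok,stop} vs &{retry,ok,stop}  match label sets agree
          case retry:
            end vs end  match
          case ok:
            end vs end  match
          case stop:
            Z vs Z  match

YES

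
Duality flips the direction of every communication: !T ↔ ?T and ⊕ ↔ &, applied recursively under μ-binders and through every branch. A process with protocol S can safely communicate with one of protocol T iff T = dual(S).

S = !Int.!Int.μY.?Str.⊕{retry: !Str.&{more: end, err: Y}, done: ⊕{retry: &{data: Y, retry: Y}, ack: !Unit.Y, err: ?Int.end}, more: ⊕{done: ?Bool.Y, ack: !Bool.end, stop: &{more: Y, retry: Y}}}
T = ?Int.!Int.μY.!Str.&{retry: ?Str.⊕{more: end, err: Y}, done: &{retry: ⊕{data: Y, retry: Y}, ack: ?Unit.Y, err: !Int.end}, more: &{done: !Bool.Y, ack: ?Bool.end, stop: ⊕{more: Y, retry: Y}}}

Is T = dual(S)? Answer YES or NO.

!Int | ?Int  ok
  !Int | !Int  ✗ same direction on both sides — not dual

NO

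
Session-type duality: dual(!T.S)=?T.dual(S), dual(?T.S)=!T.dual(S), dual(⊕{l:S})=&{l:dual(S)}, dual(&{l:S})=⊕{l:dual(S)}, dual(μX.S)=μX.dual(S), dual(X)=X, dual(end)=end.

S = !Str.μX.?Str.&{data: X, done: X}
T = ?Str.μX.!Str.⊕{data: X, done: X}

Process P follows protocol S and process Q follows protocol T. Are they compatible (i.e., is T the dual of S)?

YES

!Str ‖ ?Str  match
  μX ‖ μX  match (μ self-dual)
    ?Str ‖ !Str  match
      &{data,done} ‖ ⊕{data,done}  match same labels
        [data]
          X ‖ X  match
        [done]
          X ‖ X  match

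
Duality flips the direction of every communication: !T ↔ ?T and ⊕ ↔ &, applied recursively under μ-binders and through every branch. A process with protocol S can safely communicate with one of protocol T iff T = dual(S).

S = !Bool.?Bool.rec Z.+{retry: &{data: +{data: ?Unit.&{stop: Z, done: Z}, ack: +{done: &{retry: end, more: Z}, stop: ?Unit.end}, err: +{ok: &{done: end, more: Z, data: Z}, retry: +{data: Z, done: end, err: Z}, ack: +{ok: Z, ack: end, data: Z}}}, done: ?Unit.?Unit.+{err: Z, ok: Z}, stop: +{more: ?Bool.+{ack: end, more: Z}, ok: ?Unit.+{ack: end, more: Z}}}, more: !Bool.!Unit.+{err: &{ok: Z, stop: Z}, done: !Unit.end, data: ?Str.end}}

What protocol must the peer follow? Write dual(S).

?Bool.!Bool.rec Z.&{retry: +{data: &{data: !Unit.+{stop: Z, done: Z}, ack: &{done: +{retry: end, more: Z}, stop: !Unit.end}, err: &{ok: +{done: end, more: Z, data: Z}, retry: &{data: Z, done: end, err: Z}, ack: &{ok: Z, ack: end, data: Z}}}, done: !Unit.!Unit.&{err: Z, ok: Z}, stop: &{more: !Bool.&{ack: end, more: Z}, ok: !Unit.&{ack: end, more: Z}}}, more: ?Bool.?Unit.&{err: +{ok: Z, stop: Z}, done: ?Unit.end, data: !Str.end}}

!Bool = ?Bool
  ?Bool = !Bool
    rec Z = rec Z  (rec unchanged)
      +{retry,more} = &{retry,more}  (internal→external)
        case retry:
          &{data,done,stop} = +{data,done,stop}  (external→internal)
            case data:
              +{data,ack,err} = &{data,ack,err}  (internal→external)
                case data:
                  ?Unit = !Unit
                    &{stop,done} = +{stop,done}  (external→internal)
                      case stop:
                        Z ↦ Z
                      case done:
                        Z ↦ Z
                case ack:
                  +{done,stop} = &{done,stop}  (internal→external)
                    case done:
                      &{retry,more} = +{retry,more}  (external→internal)
                        case retry:
                          end ↦ end
                        case more:
                          Z ↦ Z
                    case stop:
                      ?Unit = !Unit
                        end ↦ end
                case err:
                  +{ok,retry,ack} = &{ok,retry,ack}  (internal→external)
                    case ok:
                      &{done,more,data} = +{done,more,data}  (external→internal)
                        case done:
                          end ↦ end
                        case more:
                          Z ↦ Z
                        case data:
                          Z ↦ Z
                    case retry:
                      +{data,done,err} = &{data,done,err}  (internal→external)
                        case data:
                          Z ↦ Z
                        case done:
                          end ↦ end
                        case err:
                          Z ↦ Z
                    case ack:
                      +{ok,ack,data} = &{ok,ack,data}  (internal→external)
                        case ok:
                          Z ↦ Z
                        case ack:
                          end ↦ end
                        case data:
                          Z ↦ Z
            case done:
              ?Unit = !Unit
                ?Unit = !Unit
                  +{err,ok} = &{err,ok}  (internal→external)
                    case err:
                      Z ↦ Z
                    case ok:
                      Z ↦ Z
            case stop:
              +{more,ok} = &{more,ok}  (internal→external)
                case more:
                  ?Bool = !Bool
                    +{ack,more} = &{ack,more}  (internal→external)
                      case ack:
                        end ↦ end
                      case more:
                        Z ↦ Z
                case ok:
                  ?Unit = !Unit
                    +{ack,more} = &{ack,more}  (internal→external)
                      case ack:
                        end ↦ end
                      case more:
                        Z ↦ Z
        case more:
          !Bool = ?Bool
            !Unit = ?Unit
              +{err,done,data} = &{err,done,data}  (internal→external)
                case err:
                  &{ok,stop} = +{ok,stop}  (external→internal)
                    case ok:
                      Z ↦ Z
                    case stop:
                      Z ↦ Z
                case done:
                  !Unit = ?Unit
                    end ↦ end
                case data:
                  ?Str = !Str
                    end ↦ end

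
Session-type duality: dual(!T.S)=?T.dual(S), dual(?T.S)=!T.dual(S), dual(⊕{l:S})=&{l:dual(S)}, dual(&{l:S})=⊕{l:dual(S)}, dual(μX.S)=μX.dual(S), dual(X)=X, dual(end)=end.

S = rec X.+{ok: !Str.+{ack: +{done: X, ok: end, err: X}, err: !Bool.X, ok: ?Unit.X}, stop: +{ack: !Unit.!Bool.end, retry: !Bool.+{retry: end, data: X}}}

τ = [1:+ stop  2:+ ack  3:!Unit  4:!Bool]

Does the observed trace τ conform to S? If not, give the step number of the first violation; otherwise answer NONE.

step 1: + stop  ✓  state: +{ack: !Unit.!Bool.end, retry: !Bool.+{retry: end, data: rec X.…}}
step 2: + ack  ✓  state: !Unit.!Bool.end
step 3: !Unit  ✓  state: !Bool.end
step 4: !Bool  ✓  state: end
trace exhausted — no violation

NONE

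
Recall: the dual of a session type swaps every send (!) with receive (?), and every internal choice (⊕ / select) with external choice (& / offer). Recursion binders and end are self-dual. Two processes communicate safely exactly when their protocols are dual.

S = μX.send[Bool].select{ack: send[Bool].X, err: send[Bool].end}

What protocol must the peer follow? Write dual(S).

μX.recv[Bool].offer{ack: recv[Bool].X, err: recv[Bool].end}

μX = μX  (rec unchanged)
  send[Bool] = recv[Bool]
    select{ack,err} = offer{ack,err}  (⊕→&)
      • ack:
        send[Bool] = recv[Bool]
          X self-dual
      • err:
        send[Bool] = recv[Bool]
          end self-dual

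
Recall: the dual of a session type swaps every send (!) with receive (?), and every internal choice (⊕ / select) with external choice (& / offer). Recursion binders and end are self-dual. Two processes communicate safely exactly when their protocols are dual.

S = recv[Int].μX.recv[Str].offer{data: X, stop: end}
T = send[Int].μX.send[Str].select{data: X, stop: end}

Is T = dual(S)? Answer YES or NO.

YES

recv[Int] vs send[Int]  ✓
  μX vs μX  ✓ (rec unchanged)
    recv[Str] vs send[Str]  ✓
      offer{data,stop} vs select{data,stop}  ✓ labels match
        [data]
          X vs X  ✓
        [stop]
          end vs end  ✓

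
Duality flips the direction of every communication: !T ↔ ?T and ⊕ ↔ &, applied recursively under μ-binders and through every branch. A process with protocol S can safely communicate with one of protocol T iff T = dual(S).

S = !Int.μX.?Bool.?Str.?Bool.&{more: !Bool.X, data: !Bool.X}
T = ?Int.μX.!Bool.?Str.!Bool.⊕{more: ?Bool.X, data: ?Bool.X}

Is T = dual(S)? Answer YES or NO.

!Int | ?Int  ok
  μX | μX  ok (binder kept)
    ?Bool | !Bool  ok
      ?Str | ?Str  ✗ same direction on both sides — not dual

NO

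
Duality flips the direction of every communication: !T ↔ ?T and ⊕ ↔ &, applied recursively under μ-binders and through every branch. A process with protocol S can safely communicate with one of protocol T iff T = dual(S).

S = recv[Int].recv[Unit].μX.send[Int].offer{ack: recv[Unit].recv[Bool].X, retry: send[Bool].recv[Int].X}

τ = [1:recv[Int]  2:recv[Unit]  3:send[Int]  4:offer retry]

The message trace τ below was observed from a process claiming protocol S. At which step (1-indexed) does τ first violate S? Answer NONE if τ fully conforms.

step 1: recv[Int]  match  state: recv[Unit].μX.…
step 2: recv[Unit]  match  state: μX.…
step 3: send[Int]  match  state: offer{ack: recv[Unit].recv[Bool].μX.…, retry: send[Bool].recv[Int].μX.…}
step 4: offer retry  match  state: send[Bool].recv[Int].μX.…
all 4 steps conform

NONE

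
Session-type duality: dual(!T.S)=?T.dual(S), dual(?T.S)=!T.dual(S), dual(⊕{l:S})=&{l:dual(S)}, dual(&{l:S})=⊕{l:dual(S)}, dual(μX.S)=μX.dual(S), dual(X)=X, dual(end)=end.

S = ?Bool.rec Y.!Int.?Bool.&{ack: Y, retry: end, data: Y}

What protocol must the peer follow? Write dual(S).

?Bool ↦ !Bool
  rec Y ↦ rec Y  (μ self-dual)
    !Int ↦ ?Int
      ?Bool ↦ !Bool
        &{ack,retry,data} ↦ +{ack,retry,data}  (offer→select)
          [ack]
            Y self-dual
          [retry]
            end self-dual
          [data]
            Y self-dual

!Bool.rec Y.?Int.!Bool.+{ack: Y, retry: end, data: Y}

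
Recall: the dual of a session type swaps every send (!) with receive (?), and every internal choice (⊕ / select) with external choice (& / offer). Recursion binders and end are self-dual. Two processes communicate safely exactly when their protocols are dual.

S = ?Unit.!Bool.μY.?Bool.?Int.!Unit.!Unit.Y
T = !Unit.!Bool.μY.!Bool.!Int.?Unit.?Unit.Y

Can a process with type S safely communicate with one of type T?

?Unit vs !Unit  ✓
  !Bool vs !Bool  ✗ same direction on both sides — not dual

NO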